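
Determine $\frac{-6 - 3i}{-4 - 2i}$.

Multiply numerator and denominator by conjugate (-4 + 2i):
= (-6 - 3i)(-4 + 2i) / ((-4)^2 + (-2)^2)
= (30) / 20
Divide through by 10: (3) / 2
= 3/2


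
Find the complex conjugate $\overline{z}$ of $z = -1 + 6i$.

If z = a + bi, then conjugate(z) = a - bi
conjugate(-1 + 6i) = -1 - 6i


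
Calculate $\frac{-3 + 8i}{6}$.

Divisor is real, so divide each part by 6:
= -1/2 + (4/3)i


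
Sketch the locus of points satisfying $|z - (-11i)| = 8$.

|z - z0| = r describes a circle centered at z0 with radius r
Here z0 = -11i and r = 8
Locus: Circle centered at (0, -11) with radius 8


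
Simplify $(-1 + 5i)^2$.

(a + bi)^2 = a^2 - b^2 + 2abi
= (-1)^2 - 5^2 + 2*(-1)*5i
= -24 - 10i


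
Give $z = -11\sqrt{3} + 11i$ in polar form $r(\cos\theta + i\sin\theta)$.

r = |z| = sqrt(a^2 + b^2) = sqrt((-11*sqrt(3))^2 + (11)^2) = sqrt(363 + 121) = sqrt(484) = 22
θ = arctan(b/a) = arctan(11/-19.0526) (quadrant-adjusted) = 150°
z = 22(cos 150° + i sin 150°)


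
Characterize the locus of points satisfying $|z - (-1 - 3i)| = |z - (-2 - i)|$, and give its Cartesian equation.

|z - z1| = |z - z2| means z is equidistant from z1 and z2,
i.e. the perpendicular bisector of the segment from (-1, -3) to (-2, -1) (midpoint (-3/2, -2)).
With z = x + yi, square both sides:
(x - (-1))^2 + (y - (-3))^2 = (x - (-2))^2 + (y - (-1))^2
The x^2 and y^2 terms cancel: -2x + 4y = 5 - 10 = -5
Simplify: 2x - 4y = 5
Locus: Perpendicular bisector of the segment from (-1, -3) to (-2, -1): the line 2x - 4y = 5


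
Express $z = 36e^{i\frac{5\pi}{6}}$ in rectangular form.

a = r cos θ = 36 * -sqrt(3)/2 = -18*sqrt(3)
b = r sin θ = 36 * 1/2 = 18
z = -18*sqrt(3) + 18i


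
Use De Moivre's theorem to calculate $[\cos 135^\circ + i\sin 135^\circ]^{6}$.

By De Moivre: z^n = r^n(cos(nθ) + i sin(nθ))
= 1^6(cos(6*135°) + i sin(6*135°))
= 1(cos 90° + i sin 90°)
= i


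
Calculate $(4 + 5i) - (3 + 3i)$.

(4 - 3) + (5 - 3)i = 1 + 2i


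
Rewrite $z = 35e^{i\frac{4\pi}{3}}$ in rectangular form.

a = r cos θ = 35 * -1/2 = -35/2
b = r sin θ = 35 * -sqrt(3)/2 = -35*sqrt(3)/2
z = -35/2 - (35*sqrt(3)/2)i


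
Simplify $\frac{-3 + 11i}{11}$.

Divisor is real, so divide each part by 11:
= -3/11 + i


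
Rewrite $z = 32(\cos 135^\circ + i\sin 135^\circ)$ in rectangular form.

a = r cos θ = 32 * -sqrt(2)/2 = -16*sqrt(2)
b = r sin θ = 32 * sqrt(2)/2 = 16*sqrt(2)
z = -16*sqrt(2) + 16*sqrt(2)i


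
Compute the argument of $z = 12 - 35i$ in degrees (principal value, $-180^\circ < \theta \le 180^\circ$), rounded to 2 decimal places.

θ = arctan(b/a) = arctan(-35/12) (quadrant-adjusted) = -71.08°


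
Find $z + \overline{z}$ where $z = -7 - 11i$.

z + conjugate(z) = (a + bi) + (a - bi) = 2a
= 2 * (-7) = -14


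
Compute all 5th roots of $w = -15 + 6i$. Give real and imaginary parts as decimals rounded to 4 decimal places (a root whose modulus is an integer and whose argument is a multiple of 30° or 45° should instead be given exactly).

|w| = sqrt(261) ≈ 16.155494, arg(w) ≈ 158.198591°
Root modulus = sqrt(261)^(1/5) ≈ 1.744472
Root arguments: θ_k = (arg(w) + 360°k)/5 for k = 0, 1, ..., 4
Compute each root as (root modulus)(cos θ_k + i sin θ_k) using full-precision intermediates, then round to 4 decimal places.
Roots: 1.4852 + 0.9151i, -0.4114 + 1.6953i, -1.7394 + 0.1326i, -0.6636 - 1.6133i, 1.3293 - 1.1297i


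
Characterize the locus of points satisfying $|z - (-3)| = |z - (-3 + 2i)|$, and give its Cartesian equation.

|z - z1| = |z - z2| means z is equidistant from z1 and z2,
i.e. the perpendicular bisector of the segment from (-3, 0) to (-3, 2) (midpoint (-3, 1)).
With z = x + yi, square both sides:
(x - (-3))^2 + (y - 0)^2 = (x - (-3))^2 + (y - 2)^2
The x^2 and y^2 terms cancel: 0x + 4y = 13 - 9 = 4
Simplify: y = 1
Locus: Perpendicular bisector of the segment from (-3, 0) to (-3, 2): the line y = 1


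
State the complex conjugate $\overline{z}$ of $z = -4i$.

If z = a + bi, then conjugate(z) = a - bi
conjugate(-4i) = 4i


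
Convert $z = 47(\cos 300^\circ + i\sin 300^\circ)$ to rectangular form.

a = r cos θ = 47 * 1/2 = 47/2
b = r sin θ = 47 * -sqrt(3)/2 = -47*sqrt(3)/2
z = 47/2 - (47*sqrt(3)/2)i


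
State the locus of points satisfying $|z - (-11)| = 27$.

|z - z0| = r describes a circle centered at z0 with radius r
Here z0 = -11 and r = 27
Locus: Circle centered at (-11, 0) with radius 27


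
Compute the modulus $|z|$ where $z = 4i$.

|z| = sqrt(a^2 + b^2) = sqrt(0^2 + 4^2) = sqrt(16) = 4


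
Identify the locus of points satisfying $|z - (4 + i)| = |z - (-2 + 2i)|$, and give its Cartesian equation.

|z - z1| = |z - z2| means z is equidistant from z1 and z2,
i.e. the perpendicular bisector of the segment from (4, 1) to (-2, 2) (midpoint (1, 3/2)).
With z = x + yi, square both sides:
(x - 4)^2 + (y - 1)^2 = (x - (-2))^2 + (y - 2)^2
The x^2 and y^2 terms cancel: -12x + 2y = 8 - 17 = -9
Simplify: 12x - 2y = 9
Locus: Perpendicular bisector of the segment from (4, 1) to (-2, 2): the line 12x - 2y = 9


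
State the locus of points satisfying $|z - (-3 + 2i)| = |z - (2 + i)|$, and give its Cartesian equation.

|z - z1| = |z - z2| means z is equidistant from z1 and z2,
i.e. the perpendicular bisector of the segment from (-3, 2) to (2, 1) (midpoint (-1/2, 3/2)).
With z = x + yi, square both sides:
(x - (-3))^2 + (y - 2)^2 = (x - 2)^2 + (y - 1)^2
The x^2 and y^2 terms cancel: 10x + (-2)y = 5 - 13 = -8
Simplify: 5x - y = -4
Locus: Perpendicular bisector of the segment from (-3, 2) to (2, 1): the line 5x - y = -4


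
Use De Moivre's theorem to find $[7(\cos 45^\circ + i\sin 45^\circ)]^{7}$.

By De Moivre: z^n = r^n(cos(nθ) + i sin(nθ))
= 7^7(cos(7*45°) + i sin(7*45°))
= 823543(cos 315° + i sin 315°)
= 823543*sqrt(2)/2 - (823543*sqrt(2)/2)i


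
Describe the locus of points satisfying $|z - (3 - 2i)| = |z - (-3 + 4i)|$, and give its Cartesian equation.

|z - z1| = |z - z2| means z is equidistant from z1 and z2,
i.e. the perpendicular bisector of the segment from (3, -2) to (-3, 4) (midpoint (0, 1)).
With z = x + yi, square both sides:
(x - 3)^2 + (y - (-2))^2 = (x - (-3))^2 + (y - 4)^2
The x^2 and y^2 terms cancel: -12x + 12y = 25 - 13 = 12
Simplify: x - y = -1
Locus: Perpendicular bisector of the segment from (3, -2) to (-3, 4): the line x - y = -1


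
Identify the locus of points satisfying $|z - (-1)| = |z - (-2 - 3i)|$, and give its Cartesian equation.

|z - z1| = |z - z2| means z is equidistant from z1 and z2,
i.e. the perpendicular bisector of the segment from (-1, 0) to (-2, -3) (midpoint (-3/2, -3/2)).
With z = x + yi, square both sides:
(x - (-1))^2 + (y - 0)^2 = (x - (-2))^2 + (y - (-3))^2
The x^2 and y^2 terms cancel: -2x + (-6)y = 13 - 1 = 12
Simplify: x + 3y = -6
Locus: Perpendicular bisector of the segment from (-1, 0) to (-2, -3): the line x + 3y = -6


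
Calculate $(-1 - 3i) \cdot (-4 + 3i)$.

(a1*a2 - b1*b2) + (a1*b2 + b1*a2)i
= (4 - (-9)) + (-3 + 12)i
= 13 + 9i


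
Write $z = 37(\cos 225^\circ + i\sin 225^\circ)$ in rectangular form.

a = r cos θ = 37 * -sqrt(2)/2 = -37*sqrt(2)/2
b = r sin θ = 37 * -sqrt(2)/2 = -37*sqrt(2)/2
z = -37*sqrt(2)/2 - (37*sqrt(2)/2)i


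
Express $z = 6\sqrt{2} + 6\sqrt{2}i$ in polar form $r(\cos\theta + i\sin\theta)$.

r = |z| = sqrt(a^2 + b^2) = sqrt((6*sqrt(2))^2 + (6*sqrt(2))^2) = sqrt(72 + 72) = sqrt(144) = 12
θ = arctan(b/a) = arctan(8.4853/8.4853) (quadrant-adjusted) = 45°
z = 12(cos 45° + i sin 45°)


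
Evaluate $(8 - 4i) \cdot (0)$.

(a1*a2 - b1*b2) + (a1*b2 + b1*a2)i
= (0 - 0) + (0 + 0)i
= 0


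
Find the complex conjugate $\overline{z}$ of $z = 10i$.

If z = a + bi, then conjugate(z) = a - bi
conjugate(10i) = -10i


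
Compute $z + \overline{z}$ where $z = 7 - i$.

z + conjugate(z) = (a + bi) + (a - bi) = 2a
= 2 * 7 = 14


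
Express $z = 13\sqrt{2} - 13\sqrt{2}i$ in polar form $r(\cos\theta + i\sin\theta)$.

r = |z| = sqrt(a^2 + b^2) = sqrt((13*sqrt(2))^2 + (-13*sqrt(2))^2) = sqrt(338 + 338) = sqrt(676) = 26
θ = arctan(b/a) = arctan(-18.3848/18.3848) (quadrant-adjusted) = 315°
z = 26(cos 315° + i sin 315°)


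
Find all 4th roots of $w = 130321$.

|w| = 130321, arg(w) = 0°
Root modulus = 130321^(1/4) = 19
Root arguments: θ_k = (0° + 360°k)/4 for k = 0, 1, ..., 3
Roots: 19, 19i, -19, -19i


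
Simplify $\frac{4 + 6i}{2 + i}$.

Multiply numerator and denominator by conjugate (2 - i):
= (4 + 6i)(2 - i) / (2^2 + 1^2)
= (14 + 8i) / 5
= 14/5 + (8/5)i


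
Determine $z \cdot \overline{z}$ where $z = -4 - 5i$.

z * conjugate(z) = |z|^2 = a^2 + b^2
= (-4)^2 + (-5)^2 = 41


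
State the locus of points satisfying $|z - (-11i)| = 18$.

|z - z0| = r describes a circle centered at z0 with radius r
Here z0 = -11i and r = 18
Locus: Circle centered at (0, -11) with radius 18


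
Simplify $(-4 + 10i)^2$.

(a + bi)^2 = a^2 - b^2 + 2abi
= (-4)^2 - 10^2 + 2*(-4)*10i
= -84 - 80i


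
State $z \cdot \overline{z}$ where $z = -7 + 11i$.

z * conjugate(z) = |z|^2 = a^2 + b^2
= (-7)^2 + 11^2 = 170


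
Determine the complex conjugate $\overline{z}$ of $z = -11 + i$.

If z = a + bi, then conjugate(z) = a - bi
conjugate(-11 + i) = -11 - i


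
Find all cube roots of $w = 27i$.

|w| = 27, arg(w) = 90°
Root modulus = 27^(1/3) = 3
Root arguments: θ_k = (90° + 360°k)/3 for k = 0, 1, ..., 2
Roots: 3*sqrt(3)/2 + (3/2)i, -3*sqrt(3)/2 + (3/2)i, -3i


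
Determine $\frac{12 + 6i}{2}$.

Divisor is real, so divide each part by 2:
= 6 + 3i


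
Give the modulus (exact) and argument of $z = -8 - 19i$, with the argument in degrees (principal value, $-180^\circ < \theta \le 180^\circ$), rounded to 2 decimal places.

|z| = sqrt((-8)^2 + (-19)^2) = sqrt(425)
arg(z) = arctan(b/a) = arctan(-19/-8) (quadrant-adjusted) = -112.83°


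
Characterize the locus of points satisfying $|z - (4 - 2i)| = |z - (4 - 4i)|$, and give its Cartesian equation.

|z - z1| = |z - z2| means z is equidistant from z1 and z2,
i.e. the perpendicular bisector of the segment from (4, -2) to (4, -4) (midpoint (4, -3)).
With z = x + yi, square both sides:
(x - 4)^2 + (y - (-2))^2 = (x - 4)^2 + (y - (-4))^2
The x^2 and y^2 terms cancel: 0x + (-4)y = 32 - 20 = 12
Simplify: y = -3
Locus: Perpendicular bisector of the segment from (4, -2) to (4, -4): the line y = -3


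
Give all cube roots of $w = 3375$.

|w| = 3375, arg(w) = 0°
Root modulus = 3375^(1/3) = 15
Root arguments: θ_k = (0° + 360°k)/3 for k = 0, 1, ..., 2
Roots: 15, -15/2 + (15*sqrt(3)/2)i, -15/2 - (15*sqrt(3)/2)i


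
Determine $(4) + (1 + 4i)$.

(4 + 1) + (0 + 4)i = 5 + 4i


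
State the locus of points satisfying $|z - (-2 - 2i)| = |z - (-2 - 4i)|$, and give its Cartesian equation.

|z - z1| = |z - z2| means z is equidistant from z1 and z2,
i.e. the perpendicular bisector of the segment from (-2, -2) to (-2, -4) (midpoint (-2, -3)).
With z = x + yi, square both sides:
(x - (-2))^2 + (y - (-2))^2 = (x - (-2))^2 + (y - (-4))^2
The x^2 and y^2 terms cancel: 0x + (-4)y = 20 - 8 = 12
Simplify: y = -3
Locus: Perpendicular bisector of the segment from (-2, -2) to (-2, -4): the line y = -3


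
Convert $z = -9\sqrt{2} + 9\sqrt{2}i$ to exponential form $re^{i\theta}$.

r = |z| = sqrt((-9*sqrt(2))^2 + (9*sqrt(2))^2) = sqrt(162 + 162) = sqrt(324) = 18
θ = arctan(b/a) = arctan(12.7279/-12.7279) (quadrant-adjusted) = 135° = 3π/4
z = 18e^(i*3π/4)


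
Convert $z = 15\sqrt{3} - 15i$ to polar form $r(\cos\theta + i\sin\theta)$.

r = |z| = sqrt(a^2 + b^2) = sqrt((15*sqrt(3))^2 + (-15)^2) = sqrt(675 + 225) = sqrt(900) = 30
θ = arctan(b/a) = arctan(-15/25.9808) (quadrant-adjusted) = 330°
z = 30(cos 330° + i sin 330°)


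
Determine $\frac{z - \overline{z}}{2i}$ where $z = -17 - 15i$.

z - conjugate(z) = 2bi
(z - conjugate(z))/(2i) = 2bi/(2i) = b = -15


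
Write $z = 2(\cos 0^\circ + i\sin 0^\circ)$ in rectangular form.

a = r cos θ = 2 * 1 = 2
b = r sin θ = 2 * 0 = 0
z = 2


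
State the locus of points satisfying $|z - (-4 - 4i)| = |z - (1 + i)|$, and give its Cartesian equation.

|z - z1| = |z - z2| means z is equidistant from z1 and z2,
i.e. the perpendicular bisector of the segment from (-4, -4) to (1, 1) (midpoint (-3/2, -3/2)).
With z = x + yi, square both sides:
(x - (-4))^2 + (y - (-4))^2 = (x - 1)^2 + (y - 1)^2
The x^2 and y^2 terms cancel: 10x + 10y = 2 - 32 = -30
Simplify: x + y = -3
Locus: Perpendicular bisector of the segment from (-4, -4) to (1, 1): the line x + y = -3


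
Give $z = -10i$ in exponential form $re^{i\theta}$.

r = |z| = sqrt((0)^2 + (-10)^2) = sqrt(0 + 100) = sqrt(100) = 10
a = 0 and b < 0, so z lies on the negative imaginary axis: θ = -90° = -π/2
z = 10e^(-i*π/2)


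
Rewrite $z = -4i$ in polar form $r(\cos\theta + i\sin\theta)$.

r = |z| = sqrt(a^2 + b^2) = sqrt((0)^2 + (-4)^2) = sqrt(0 + 16) = sqrt(16) = 4
a = 0 and b < 0, so z lies on the negative imaginary axis: θ = 270°
z = 4(cos 270° + i sin 270°)


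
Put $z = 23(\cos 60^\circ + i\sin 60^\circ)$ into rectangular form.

a = r cos θ = 23 * 1/2 = 23/2
b = r sin θ = 23 * sqrt(3)/2 = 23*sqrt(3)/2
z = 23/2 + (23*sqrt(3)/2)i


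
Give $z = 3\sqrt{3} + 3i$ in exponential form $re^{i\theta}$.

r = |z| = sqrt((3*sqrt(3))^2 + (3)^2) = sqrt(27 + 9) = sqrt(36) = 6
θ = arctan(b/a) = arctan(3/5.1962) (quadrant-adjusted) = 30° = π/6
z = 6e^(i*π/6)


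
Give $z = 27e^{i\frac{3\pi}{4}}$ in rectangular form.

a = r cos θ = 27 * -sqrt(2)/2 = -27*sqrt(2)/2
b = r sin θ = 27 * sqrt(2)/2 = 27*sqrt(2)/2
z = -27*sqrt(2)/2 + (27*sqrt(2)/2)i


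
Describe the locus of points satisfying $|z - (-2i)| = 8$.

|z - z0| = r describes a circle centered at z0 with radius r
Here z0 = -2i and r = 8
Locus: Circle centered at (0, -2) with radius 8


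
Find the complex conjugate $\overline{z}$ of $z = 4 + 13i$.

If z = a + bi, then conjugate(z) = a - bi
conjugate(4 + 13i) = 4 - 13i


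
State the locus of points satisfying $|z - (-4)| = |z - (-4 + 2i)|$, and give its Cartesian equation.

|z - z1| = |z - z2| means z is equidistant from z1 and z2,
i.e. the perpendicular bisector of the segment from (-4, 0) to (-4, 2) (midpoint (-4, 1)).
With z = x + yi, square both sides:
(x - (-4))^2 + (y - 0)^2 = (x - (-4))^2 + (y - 2)^2
The x^2 and y^2 terms cancel: 0x + 4y = 20 - 16 = 4
Simplify: y = 1
Locus: Perpendicular bisector of the segment from (-4, 0) to (-4, 2): the line y = 1


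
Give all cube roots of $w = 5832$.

|w| = 5832, arg(w) = 0°
Root modulus = 5832^(1/3) = 18
Root arguments: θ_k = (0° + 360°k)/3 for k = 0, 1, ..., 2
Roots: 18, -9 + 9*sqrt(3)i, -9 - 9*sqrt(3)i


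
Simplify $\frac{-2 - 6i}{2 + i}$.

Multiply numerator and denominator by conjugate (2 - i):
= (-2 - 6i)(2 - i) / (2^2 + 1^2)
= (-10 - 10i) / 5
= -2 - 2i


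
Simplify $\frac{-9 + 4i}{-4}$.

Divisor is real, so divide each part by -4:
= 9/4 - i


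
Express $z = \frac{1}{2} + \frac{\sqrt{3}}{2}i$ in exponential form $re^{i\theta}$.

r = |z| = sqrt((1/2)^2 + (sqrt(3)/2)^2) = sqrt(1/4 + 3/4) = sqrt(1) = 1
θ = arctan(b/a) = arctan(0.866/0.5) (quadrant-adjusted) = 60° = π/3
z = 1e^(i*π/3)


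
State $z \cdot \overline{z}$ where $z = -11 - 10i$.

z * conjugate(z) = |z|^2 = a^2 + b^2
= (-11)^2 + (-10)^2 = 221


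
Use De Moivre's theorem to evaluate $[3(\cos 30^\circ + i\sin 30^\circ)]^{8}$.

By De Moivre: z^n = r^n(cos(nθ) + i sin(nθ))
= 3^8(cos(8*30°) + i sin(8*30°))
= 6561(cos 240° + i sin 240°)
= -6561/2 - (6561*sqrt(3)/2)i


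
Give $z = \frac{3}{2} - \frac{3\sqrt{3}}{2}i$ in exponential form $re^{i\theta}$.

r = |z| = sqrt((3/2)^2 + (-3*sqrt(3)/2)^2) = sqrt(9/4 + 27/4) = sqrt(9) = 3
θ = arctan(b/a) = arctan(-2.5981/1.5) (quadrant-adjusted) = -60° = -π/3
z = 3e^(-i*π/3)


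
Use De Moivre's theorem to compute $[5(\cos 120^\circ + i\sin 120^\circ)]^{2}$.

By De Moivre: z^n = r^n(cos(nθ) + i sin(nθ))
= 5^2(cos(2*120°) + i sin(2*120°))
= 25(cos 240° + i sin 240°)
= -25/2 - (25*sqrt(3)/2)i


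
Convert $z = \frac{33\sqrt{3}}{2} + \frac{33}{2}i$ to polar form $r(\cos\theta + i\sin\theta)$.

r = |z| = sqrt(a^2 + b^2) = sqrt((33*sqrt(3)/2)^2 + (33/2)^2) = sqrt(3267/4 + 1089/4) = sqrt(1089) = 33
θ = arctan(b/a) = arctan(16.5/28.5788) (quadrant-adjusted) = 30°
z = 33(cos 30° + i sin 30°)


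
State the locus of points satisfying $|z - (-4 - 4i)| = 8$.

|z - z0| = r describes a circle centered at z0 with radius r
Here z0 = -4 - 4i and r = 8
Locus: Circle centered at (-4, -4) with radius 8


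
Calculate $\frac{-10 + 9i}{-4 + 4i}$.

Multiply numerator and denominator by conjugate (-4 - 4i):
= (-10 + 9i)(-4 - 4i) / ((-4)^2 + 4^2)
= (76 + 4i) / 32
Divide through by 4: (19 + i) / 8
= 19/8 + (1/8)i


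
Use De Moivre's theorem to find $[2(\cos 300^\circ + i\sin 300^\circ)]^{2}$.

By De Moivre: z^n = r^n(cos(nθ) + i sin(nθ))
= 2^2(cos(2*300°) + i sin(2*300°))
= 4(cos 240° + i sin 240°)
= -2 - 2*sqrt(3)i


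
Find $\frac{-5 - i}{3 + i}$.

Multiply numerator and denominator by conjugate (3 - i):
= (-5 - i)(3 - i) / (3^2 + 1^2)
= (-16 + 2i) / 10
Divide through by 2: (-8 + i) / 5
= -8/5 + (1/5)i


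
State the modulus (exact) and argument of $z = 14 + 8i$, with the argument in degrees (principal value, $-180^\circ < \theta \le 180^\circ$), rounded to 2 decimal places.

|z| = sqrt(14^2 + 8^2) = sqrt(260)
arg(z) = arctan(b/a) = arctan(8/14) (quadrant-adjusted) = 29.74°


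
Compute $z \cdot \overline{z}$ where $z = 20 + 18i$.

z * conjugate(z) = |z|^2 = a^2 + b^2
= 20^2 + 18^2 = 724


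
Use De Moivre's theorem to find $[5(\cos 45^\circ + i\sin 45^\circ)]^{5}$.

By De Moivre: z^n = r^n(cos(nθ) + i sin(nθ))
= 5^5(cos(5*45°) + i sin(5*45°))
= 3125(cos 225° + i sin 225°)
= -3125*sqrt(2)/2 - (3125*sqrt(2)/2)i


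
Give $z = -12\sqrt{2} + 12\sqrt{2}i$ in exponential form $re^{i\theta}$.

r = |z| = sqrt((-12*sqrt(2))^2 + (12*sqrt(2))^2) = sqrt(288 + 288) = sqrt(576) = 24
θ = arctan(b/a) = arctan(16.9706/-16.9706) (quadrant-adjusted) = 135° = 3π/4
z = 24e^(i*3π/4)


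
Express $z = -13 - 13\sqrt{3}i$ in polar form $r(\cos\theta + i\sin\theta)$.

r = |z| = sqrt(a^2 + b^2) = sqrt((-13)^2 + (-13*sqrt(3))^2) = sqrt(169 + 507) = sqrt(676) = 26
θ = arctan(b/a) = arctan(-22.5167/-13) (quadrant-adjusted) = 240°
z = 26(cos 240° + i sin 240°)


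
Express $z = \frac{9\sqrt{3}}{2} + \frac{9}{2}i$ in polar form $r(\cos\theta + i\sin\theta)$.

r = |z| = sqrt(a^2 + b^2) = sqrt((9*sqrt(3)/2)^2 + (9/2)^2) = sqrt(243/4 + 81/4) = sqrt(81) = 9
θ = arctan(b/a) = arctan(4.5/7.7942) (quadrant-adjusted) = 30°
z = 9(cos 30° + i sin 30°)


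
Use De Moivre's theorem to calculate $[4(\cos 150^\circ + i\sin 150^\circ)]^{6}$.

By De Moivre: z^n = r^n(cos(nθ) + i sin(nθ))
= 4^6(cos(6*150°) + i sin(6*150°))
= 4096(cos 180° + i sin 180°)
= -4096


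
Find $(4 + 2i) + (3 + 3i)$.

(4 + 3) + (2 + 3)i = 7 + 5i


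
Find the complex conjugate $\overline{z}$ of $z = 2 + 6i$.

If z = a + bi, then conjugate(z) = a - bi
conjugate(2 + 6i) = 2 - 6i


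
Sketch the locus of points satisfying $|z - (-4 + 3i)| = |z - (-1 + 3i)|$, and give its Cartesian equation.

|z - z1| = |z - z2| means z is equidistant from z1 and z2,
i.e. the perpendicular bisector of the segment from (-4, 3) to (-1, 3) (midpoint (-5/2, 3)).
With z = x + yi, square both sides:
(x - (-4))^2 + (y - 3)^2 = (x - (-1))^2 + (y - 3)^2
The x^2 and y^2 terms cancel: 6x + 0y = 10 - 25 = -15
Simplify: x = -5/2
Locus: Perpendicular bisector of the segment from (-4, 3) to (-1, 3): the line x = -5/2


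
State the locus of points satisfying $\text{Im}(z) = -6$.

Im(z) = y where z = x + yi; the equation y = -6 is satisfied by all points with that y-coordinate
Locus: Horizontal line y = -6


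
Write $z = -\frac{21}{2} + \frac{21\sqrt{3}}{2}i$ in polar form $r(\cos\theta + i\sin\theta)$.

r = |z| = sqrt(a^2 + b^2) = sqrt((-21/2)^2 + (21*sqrt(3)/2)^2) = sqrt(441/4 + 1323/4) = sqrt(441) = 21
θ = arctan(b/a) = arctan(18.1865/-10.5) (quadrant-adjusted) = 120°
z = 21(cos 120° + i sin 120°)


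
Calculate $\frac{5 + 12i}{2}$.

Divisor is real, so divide each part by 2:
= 5/2 + 6i


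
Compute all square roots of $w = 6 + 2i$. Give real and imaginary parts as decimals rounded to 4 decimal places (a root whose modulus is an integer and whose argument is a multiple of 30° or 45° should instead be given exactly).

|w| = sqrt(40) ≈ 6.324555, arg(w) ≈ 18.434949°
Root modulus = sqrt(40)^(1/2) ≈ 2.514867
Root arguments: θ_k = (arg(w) + 360°k)/2 for k = 0, 1, ..., 1
Compute each root as (root modulus)(cos θ_k + i sin θ_k) using full-precision intermediates, then round to 4 decimal places.
Roots: 2.4824 + 0.4028i, -2.4824 - 0.4028i


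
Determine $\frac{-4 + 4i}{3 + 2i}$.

Multiply numerator and denominator by conjugate (3 - 2i):
= (-4 + 4i)(3 - 2i) / (3^2 + 2^2)
= (-4 + 20i) / 13
= -4/13 + (20/13)i


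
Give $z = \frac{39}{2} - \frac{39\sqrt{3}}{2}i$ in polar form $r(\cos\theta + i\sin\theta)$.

r = |z| = sqrt(a^2 + b^2) = sqrt((39/2)^2 + (-39*sqrt(3)/2)^2) = sqrt(1521/4 + 4563/4) = sqrt(1521) = 39
θ = arctan(b/a) = arctan(-33.775/19.5) (quadrant-adjusted) = 300°
z = 39(cos 300° + i sin 300°)


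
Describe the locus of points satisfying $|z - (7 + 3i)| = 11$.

|z - z0| = r describes a circle centered at z0 with radius r
Here z0 = 7 + 3i and r = 11
Locus: Circle centered at (7, 3) with radius 11


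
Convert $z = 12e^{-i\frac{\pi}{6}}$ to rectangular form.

a = r cos θ = 12 * sqrt(3)/2 = 6*sqrt(3)
b = r sin θ = 12 * -1/2 = -6
z = 6*sqrt(3) - 6i


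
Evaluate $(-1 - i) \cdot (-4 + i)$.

(a1*a2 - b1*b2) + (a1*b2 + b1*a2)i
= (4 - (-1)) + (-1 + 4)i
= 5 + 3i


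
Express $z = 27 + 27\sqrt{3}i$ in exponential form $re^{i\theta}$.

r = |z| = sqrt((27)^2 + (27*sqrt(3))^2) = sqrt(729 + 2187) = sqrt(2916) = 54
θ = arctan(b/a) = arctan(46.7654/27) (quadrant-adjusted) = 60° = π/3
z = 54e^(i*π/3)


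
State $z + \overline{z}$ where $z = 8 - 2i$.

z + conjugate(z) = (a + bi) + (a - bi) = 2a
= 2 * 8 = 16


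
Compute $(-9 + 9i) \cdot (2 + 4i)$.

(a1*a2 - b1*b2) + (a1*b2 + b1*a2)i
= (-18 - 36) + (-36 + 18)i
= -54 - 18i


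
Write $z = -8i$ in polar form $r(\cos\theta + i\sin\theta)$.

r = |z| = sqrt(a^2 + b^2) = sqrt((0)^2 + (-8)^2) = sqrt(0 + 64) = sqrt(64) = 8
a = 0 and b < 0, so z lies on the negative imaginary axis: θ = 270°
z = 8(cos 270° + i sin 270°)


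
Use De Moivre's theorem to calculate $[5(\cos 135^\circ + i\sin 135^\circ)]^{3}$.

By De Moivre: z^n = r^n(cos(nθ) + i sin(nθ))
= 5^3(cos(3*135°) + i sin(3*135°))
= 125(cos 45° + i sin 45°)
= 125*sqrt(2)/2 + (125*sqrt(2)/2)i


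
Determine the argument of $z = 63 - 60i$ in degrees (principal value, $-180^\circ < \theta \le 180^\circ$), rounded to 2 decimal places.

θ = arctan(b/a) = arctan(-60/63) (quadrant-adjusted) = -43.60°


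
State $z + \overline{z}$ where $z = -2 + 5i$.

z + conjugate(z) = (a + bi) + (a - bi) = 2a
= 2 * (-2) = -4


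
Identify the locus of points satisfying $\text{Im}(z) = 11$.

Im(z) = y where z = x + yi; the equation y = 11 is satisfied by all points with that y-coordinate
Locus: Horizontal line y = 11


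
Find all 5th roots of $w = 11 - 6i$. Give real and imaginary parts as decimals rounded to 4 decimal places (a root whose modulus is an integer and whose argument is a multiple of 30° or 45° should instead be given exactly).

|w| = sqrt(157) ≈ 12.529964, arg(w) ≈ 331.389540°
Root modulus = sqrt(157)^(1/5) ≈ 1.658021
Root arguments: θ_k = (arg(w) + 360°k)/5 for k = 0, 1, ..., 4
Compute each root as (root modulus)(cos θ_k + i sin θ_k) using full-precision intermediates, then round to 4 decimal places.
Roots: 0.6670 + 1.5179i, -1.2375 + 1.1034i, -1.4319 - 0.8360i, 0.3526 - 1.6201i, 1.6498 - 0.1653i


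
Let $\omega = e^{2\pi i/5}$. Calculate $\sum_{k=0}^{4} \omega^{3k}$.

Let ζ = ω^3 = e^(2πi·3/5). Since 5 ∤ 3, ζ ≠ 1.
Sum = Σ_{k=0}^{4} ζ^k = (ζ^5 - 1)/(ζ - 1) = (ω^{3·5} - 1)/(ζ - 1) = (1 - 1)/(ζ - 1) = 0


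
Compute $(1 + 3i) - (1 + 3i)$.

(1 - 1) + (3 - 3)i = 0


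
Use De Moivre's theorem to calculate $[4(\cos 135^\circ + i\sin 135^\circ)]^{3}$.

By De Moivre: z^n = r^n(cos(nθ) + i sin(nθ))
= 4^3(cos(3*135°) + i sin(3*135°))
= 64(cos 45° + i sin 45°)
= 32*sqrt(2) + 32*sqrt(2)i


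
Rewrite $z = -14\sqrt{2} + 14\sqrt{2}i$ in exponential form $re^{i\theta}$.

r = |z| = sqrt((-14*sqrt(2))^2 + (14*sqrt(2))^2) = sqrt(392 + 392) = sqrt(784) = 28
θ = arctan(b/a) = arctan(19.799/-19.799) (quadrant-adjusted) = 135° = 3π/4
z = 28e^(i*3π/4)


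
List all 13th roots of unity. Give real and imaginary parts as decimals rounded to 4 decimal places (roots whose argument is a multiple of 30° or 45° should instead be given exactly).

ω_k = e^(2πik/13) = cos(2πk/13) + i sin(2πk/13) for k = 0, 1, ..., 12
Roots: 1, 0.8855 + 0.4647i, 0.5681 + 0.8230i, 0.1205 + 0.9927i, -0.3546 + 0.9350i, -0.7485 + 0.6631i, -0.9709 + 0.2393i, -0.9709 - 0.2393i, -0.7485 - 0.6631i, -0.3546 - 0.9350i, 0.1205 - 0.9927i, 0.5681 - 0.8230i, 0.8855 - 0.4647i


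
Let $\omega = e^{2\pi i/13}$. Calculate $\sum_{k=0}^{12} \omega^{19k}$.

Let ζ = ω^19 = e^(2πi·19/13). Since 13 ∤ 19, ζ ≠ 1.
Sum = Σ_{k=0}^{12} ζ^k = (ζ^13 - 1)/(ζ - 1) = (ω^{19·13} - 1)/(ζ - 1) = (1 - 1)/(ζ - 1) = 0


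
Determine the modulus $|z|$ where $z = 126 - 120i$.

|z| = sqrt(a^2 + b^2) = sqrt(126^2 + (-120)^2) = sqrt(30276) = 174


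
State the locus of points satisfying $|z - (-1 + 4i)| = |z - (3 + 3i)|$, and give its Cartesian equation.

|z - z1| = |z - z2| means z is equidistant from z1 and z2,
i.e. the perpendicular bisector of the segment from (-1, 4) to (3, 3) (midpoint (1, 7/2)).
With z = x + yi, square both sides:
(x - (-1))^2 + (y - 4)^2 = (x - 3)^2 + (y - 3)^2
The x^2 and y^2 terms cancel: 8x + (-2)y = 18 - 17 = 1
Simplify: 8x - 2y = 1
Locus: Perpendicular bisector of the segment from (-1, 4) to (3, 3): the line 8x - 2y = 1


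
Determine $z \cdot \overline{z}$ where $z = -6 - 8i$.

z * conjugate(z) = |z|^2 = a^2 + b^2
= (-6)^2 + (-8)^2 = 100


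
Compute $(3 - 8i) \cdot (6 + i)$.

(a1*a2 - b1*b2) + (a1*b2 + b1*a2)i
= (18 - (-8)) + (3 + (-48))i
= 26 - 45i


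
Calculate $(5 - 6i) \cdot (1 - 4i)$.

(a1*a2 - b1*b2) + (a1*b2 + b1*a2)i
= (5 - 24) + (-20 + (-6))i
= -19 - 26i


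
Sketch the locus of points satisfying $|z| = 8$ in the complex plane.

|z| = 8 means sqrt(x^2 + y^2) = 8
This is a circle of radius 8 centered at the origin


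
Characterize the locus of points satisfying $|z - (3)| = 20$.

|z - z0| = r describes a circle centered at z0 with radius r
Here z0 = 3 and r = 20
Locus: Circle centered at (3, 0) with radius 20


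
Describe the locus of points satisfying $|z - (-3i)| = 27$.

|z - z0| = r describes a circle centered at z0 with radius r
Here z0 = -3i and r = 27
Locus: Circle centered at (0, -3) with radius 27


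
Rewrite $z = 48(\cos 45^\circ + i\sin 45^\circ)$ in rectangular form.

a = r cos θ = 48 * sqrt(2)/2 = 24*sqrt(2)
b = r sin θ = 48 * sqrt(2)/2 = 24*sqrt(2)
z = 24*sqrt(2) + 24*sqrt(2)i


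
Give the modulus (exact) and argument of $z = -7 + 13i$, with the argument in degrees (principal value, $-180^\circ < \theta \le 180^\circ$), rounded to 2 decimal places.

|z| = sqrt((-7)^2 + 13^2) = sqrt(218)
arg(z) = arctan(b/a) = arctan(13/-7) (quadrant-adjusted) = 118.30°


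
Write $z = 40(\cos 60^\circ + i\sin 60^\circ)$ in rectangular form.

a = r cos θ = 40 * 1/2 = 20
b = r sin θ = 40 * sqrt(3)/2 = 20*sqrt(3)
z = 20 + 20*sqrt(3)i


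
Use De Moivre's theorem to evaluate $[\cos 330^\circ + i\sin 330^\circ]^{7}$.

By De Moivre: z^n = r^n(cos(nθ) + i sin(nθ))
= 1^7(cos(7*330°) + i sin(7*330°))
= 1(cos 150° + i sin 150°)
= -sqrt(3)/2 + (1/2)i


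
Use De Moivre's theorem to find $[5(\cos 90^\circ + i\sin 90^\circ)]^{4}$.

By De Moivre: z^n = r^n(cos(nθ) + i sin(nθ))
= 5^4(cos(4*90°) + i sin(4*90°))
= 625(cos 0° + i sin 0°)
= 625


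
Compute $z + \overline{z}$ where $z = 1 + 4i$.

z + conjugate(z) = (a + bi) + (a - bi) = 2a
= 2 * 1 = 2


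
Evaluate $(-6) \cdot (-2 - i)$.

(a1*a2 - b1*b2) + (a1*b2 + b1*a2)i
= (12 - 0) + (6 + 0)i
= 12 + 6i


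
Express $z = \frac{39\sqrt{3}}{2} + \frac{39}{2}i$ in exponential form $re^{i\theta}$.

r = |z| = sqrt((39*sqrt(3)/2)^2 + (39/2)^2) = sqrt(4563/4 + 1521/4) = sqrt(1521) = 39
θ = arctan(b/a) = arctan(19.5/33.775) (quadrant-adjusted) = 30° = π/6
z = 39e^(i*π/6)


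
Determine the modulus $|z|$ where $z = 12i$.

|z| = sqrt(a^2 + b^2) = sqrt(0^2 + 12^2) = sqrt(144) = 12


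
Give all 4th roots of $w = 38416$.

|w| = 38416, arg(w) = 0°
Root modulus = 38416^(1/4) = 14
Root arguments: θ_k = (0° + 360°k)/4 for k = 0, 1, ..., 3
Roots: 14, 14i, -14, -14i


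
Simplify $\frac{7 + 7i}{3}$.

Divisor is real, so divide each part by 3:
= 7/3 + (7/3)i


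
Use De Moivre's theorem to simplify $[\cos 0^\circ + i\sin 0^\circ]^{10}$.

By De Moivre: z^n = r^n(cos(nθ) + i sin(nθ))
= 1^10(cos(10*0°) + i sin(10*0°))
= 1(cos 0° + i sin 0°)
= 1


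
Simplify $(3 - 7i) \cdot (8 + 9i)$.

(a1*a2 - b1*b2) + (a1*b2 + b1*a2)i
= (24 - (-63)) + (27 + (-56))i
= 87 - 29i


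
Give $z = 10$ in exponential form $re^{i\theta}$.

r = |z| = sqrt((10)^2 + (0)^2) = sqrt(100 + 0) = sqrt(100) = 10
b = 0 and a > 0, so z lies on the positive real axis: θ = 0
z = 10e^(i*0) = 10


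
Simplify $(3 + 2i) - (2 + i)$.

(3 - 2) + (2 - 1)i = 1 + i


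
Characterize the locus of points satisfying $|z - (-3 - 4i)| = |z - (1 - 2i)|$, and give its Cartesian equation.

|z - z1| = |z - z2| means z is equidistant from z1 and z2,
i.e. the perpendicular bisector of the segment from (-3, -4) to (1, -2) (midpoint (-1, -3)).
With z = x + yi, square both sides:
(x - (-3))^2 + (y - (-4))^2 = (x - 1)^2 + (y - (-2))^2
The x^2 and y^2 terms cancel: 8x + 4y = 5 - 25 = -20
Simplify: 2x + y = -5
Locus: Perpendicular bisector of the segment from (-3, -4) to (1, -2): the line 2x + y = -5


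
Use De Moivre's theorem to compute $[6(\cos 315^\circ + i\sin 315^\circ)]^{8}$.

By De Moivre: z^n = r^n(cos(nθ) + i sin(nθ))
= 6^8(cos(8*315°) + i sin(8*315°))
= 1679616(cos 0° + i sin 0°)
= 1679616


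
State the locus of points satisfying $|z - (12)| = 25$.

|z - z0| = r describes a circle centered at z0 with radius r
Here z0 = 12 and r = 25
Locus: Circle centered at (12, 0) with radius 25


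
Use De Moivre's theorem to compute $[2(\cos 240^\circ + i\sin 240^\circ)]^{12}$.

By De Moivre: z^n = r^n(cos(nθ) + i sin(nθ))
= 2^12(cos(12*240°) + i sin(12*240°))
= 4096(cos 0° + i sin 0°)
= 4096


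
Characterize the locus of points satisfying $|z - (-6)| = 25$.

|z - z0| = r describes a circle centered at z0 with radius r
Here z0 = -6 and r = 25
Locus: Circle centered at (-6, 0) with radius 25


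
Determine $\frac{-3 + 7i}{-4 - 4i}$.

Multiply numerator and denominator by conjugate (-4 + 4i):
= (-3 + 7i)(-4 + 4i) / ((-4)^2 + (-4)^2)
= (-16 - 40i) / 32
Divide through by 8: (-2 - 5i) / 4
= -1/2 - (5/4)i


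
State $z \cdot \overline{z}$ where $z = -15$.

z * conjugate(z) = |z|^2 = a^2 + b^2
= (-15)^2 + 0^2 = 225


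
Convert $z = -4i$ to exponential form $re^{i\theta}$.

r = |z| = sqrt((0)^2 + (-4)^2) = sqrt(0 + 16) = sqrt(16) = 4
a = 0 and b < 0, so z lies on the negative imaginary axis: θ = -90° = -π/2
z = 4e^(-i*π/2)


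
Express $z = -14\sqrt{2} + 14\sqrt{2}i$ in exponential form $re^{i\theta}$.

r = |z| = sqrt((-14*sqrt(2))^2 + (14*sqrt(2))^2) = sqrt(392 + 392) = sqrt(784) = 28
θ = arctan(b/a) = arctan(19.799/-19.799) (quadrant-adjusted) = 135° = 3π/4
z = 28e^(i*3π/4)


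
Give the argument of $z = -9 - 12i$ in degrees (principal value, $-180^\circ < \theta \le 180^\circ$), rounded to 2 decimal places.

θ = arctan(b/a) = arctan(-12/-9) (quadrant-adjusted) = -126.87°


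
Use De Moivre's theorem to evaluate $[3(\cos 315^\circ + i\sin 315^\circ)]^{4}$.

By De Moivre: z^n = r^n(cos(nθ) + i sin(nθ))
= 3^4(cos(4*315°) + i sin(4*315°))
= 81(cos 180° + i sin 180°)
= -81


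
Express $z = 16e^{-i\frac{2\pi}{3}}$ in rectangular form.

a = r cos θ = 16 * -1/2 = -8
b = r sin θ = 16 * -sqrt(3)/2 = -8*sqrt(3)
z = -8 - 8*sqrt(3)i


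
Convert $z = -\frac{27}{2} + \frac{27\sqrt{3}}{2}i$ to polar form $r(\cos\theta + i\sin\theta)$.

r = |z| = sqrt(a^2 + b^2) = sqrt((-27/2)^2 + (27*sqrt(3)/2)^2) = sqrt(729/4 + 2187/4) = sqrt(729) = 27
θ = arctan(b/a) = arctan(23.3827/-13.5) (quadrant-adjusted) = 120°
z = 27(cos 120° + i sin 120°)


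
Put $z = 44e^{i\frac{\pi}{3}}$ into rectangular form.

a = r cos θ = 44 * 1/2 = 22
b = r sin θ = 44 * sqrt(3)/2 = 22*sqrt(3)
z = 22 + 22*sqrt(3)i


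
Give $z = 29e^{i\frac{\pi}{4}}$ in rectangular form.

a = r cos θ = 29 * sqrt(2)/2 = 29*sqrt(2)/2
b = r sin θ = 29 * sqrt(2)/2 = 29*sqrt(2)/2
z = 29*sqrt(2)/2 + (29*sqrt(2)/2)i


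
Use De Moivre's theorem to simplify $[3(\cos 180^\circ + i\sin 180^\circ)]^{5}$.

By De Moivre: z^n = r^n(cos(nθ) + i sin(nθ))
= 3^5(cos(5*180°) + i sin(5*180°))
= 243(cos 180° + i sin 180°)
= -243


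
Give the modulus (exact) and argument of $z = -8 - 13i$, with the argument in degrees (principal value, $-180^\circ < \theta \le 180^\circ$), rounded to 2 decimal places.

|z| = sqrt((-8)^2 + (-13)^2) = sqrt(233)
arg(z) = arctan(b/a) = arctan(-13/-8) (quadrant-adjusted) = -121.61°


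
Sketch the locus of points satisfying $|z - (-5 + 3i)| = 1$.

|z - z0| = r describes a circle centered at z0 with radius r
Here z0 = -5 + 3i and r = 1
Locus: Circle centered at (-5, 3) with radius 1


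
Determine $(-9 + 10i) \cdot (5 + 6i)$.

(a1*a2 - b1*b2) + (a1*b2 + b1*a2)i
= (-45 - 60) + (-54 + 50)i
= -105 - 4i


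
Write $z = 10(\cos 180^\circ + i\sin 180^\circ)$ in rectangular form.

a = r cos θ = 10 * -1 = -10
b = r sin θ = 10 * 0 = 0
z = -10


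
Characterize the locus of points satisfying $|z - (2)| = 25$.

|z - z0| = r describes a circle centered at z0 with radius r
Here z0 = 2 and r = 25
Locus: Circle centered at (2, 0) with radius 25


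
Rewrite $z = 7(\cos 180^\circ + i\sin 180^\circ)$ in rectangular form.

a = r cos θ = 7 * -1 = -7
b = r sin θ = 7 * 0 = 0
z = -7


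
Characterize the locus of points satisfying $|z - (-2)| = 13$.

|z - z0| = r describes a circle centered at z0 with radius r
Here z0 = -2 and r = 13
Locus: Circle centered at (-2, 0) with radius 13


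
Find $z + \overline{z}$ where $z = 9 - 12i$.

z + conjugate(z) = (a + bi) + (a - bi) = 2a
= 2 * 9 = 18


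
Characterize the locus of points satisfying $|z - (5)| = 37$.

|z - z0| = r describes a circle centered at z0 with radius r
Here z0 = 5 and r = 37
Locus: Circle centered at (5, 0) with radius 37


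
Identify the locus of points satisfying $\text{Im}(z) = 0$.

Im(z) = y where z = x + yi; the equation y = 0 is satisfied by all points with that y-coordinate
Locus: Horizontal line y = 0


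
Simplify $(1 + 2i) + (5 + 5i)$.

(1 + 5) + (2 + 5)i = 6 + 7i


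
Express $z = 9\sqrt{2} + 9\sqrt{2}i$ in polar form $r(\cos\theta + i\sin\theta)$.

r = |z| = sqrt(a^2 + b^2) = sqrt((9*sqrt(2))^2 + (9*sqrt(2))^2) = sqrt(162 + 162) = sqrt(324) = 18
θ = arctan(b/a) = arctan(12.7279/12.7279) (quadrant-adjusted) = 45°
z = 18(cos 45° + i sin 45°)


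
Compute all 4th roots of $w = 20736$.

|w| = 20736, arg(w) = 0°
Root modulus = 20736^(1/4) = 12
Root arguments: θ_k = (0° + 360°k)/4 for k = 0, 1, ..., 3
Roots: 12, 12i, -12, -12i


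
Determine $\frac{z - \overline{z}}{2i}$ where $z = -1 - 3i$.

z - conjugate(z) = 2bi
(z - conjugate(z))/(2i) = 2bi/(2i) = b = -3


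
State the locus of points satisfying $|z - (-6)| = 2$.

|z - z0| = r describes a circle centered at z0 with radius r
Here z0 = -6 and r = 2
Locus: Circle centered at (-6, 0) with radius 2


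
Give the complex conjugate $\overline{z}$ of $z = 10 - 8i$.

If z = a + bi, then conjugate(z) = a - bi
conjugate(10 - 8i) = 10 + 8i


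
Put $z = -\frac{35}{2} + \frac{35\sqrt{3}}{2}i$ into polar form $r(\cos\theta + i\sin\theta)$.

r = |z| = sqrt(a^2 + b^2) = sqrt((-35/2)^2 + (35*sqrt(3)/2)^2) = sqrt(1225/4 + 3675/4) = sqrt(1225) = 35
θ = arctan(b/a) = arctan(30.3109/-17.5) (quadrant-adjusted) = 120°
z = 35(cos 120° + i sin 120°)


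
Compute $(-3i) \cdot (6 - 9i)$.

(a1*a2 - b1*b2) + (a1*b2 + b1*a2)i
= (0 - 27) + (0 + (-18))i
= -27 - 18i


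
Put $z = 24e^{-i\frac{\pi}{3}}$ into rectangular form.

a = r cos θ = 24 * 1/2 = 12
b = r sin θ = 24 * -sqrt(3)/2 = -12*sqrt(3)
z = 12 - 12*sqrt(3)i


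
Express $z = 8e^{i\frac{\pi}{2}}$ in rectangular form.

a = r cos θ = 8 * 0 = 0
b = r sin θ = 8 * 1 = 8
z = 8i


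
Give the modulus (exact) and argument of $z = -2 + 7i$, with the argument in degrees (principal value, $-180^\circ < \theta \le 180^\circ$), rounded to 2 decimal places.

|z| = sqrt((-2)^2 + 7^2) = sqrt(53)
arg(z) = arctan(b/a) = arctan(7/-2) (quadrant-adjusted) = 105.95°


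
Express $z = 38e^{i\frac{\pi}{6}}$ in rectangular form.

a = r cos θ = 38 * sqrt(3)/2 = 19*sqrt(3)
b = r sin θ = 38 * 1/2 = 19
z = 19*sqrt(3) + 19i


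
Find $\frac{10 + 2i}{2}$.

Divisor is real, so divide each part by 2:
= 5 + i


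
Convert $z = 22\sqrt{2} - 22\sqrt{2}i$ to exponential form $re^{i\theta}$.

r = |z| = sqrt((22*sqrt(2))^2 + (-22*sqrt(2))^2) = sqrt(968 + 968) = sqrt(1936) = 44
θ = arctan(b/a) = arctan(-31.1127/31.1127) (quadrant-adjusted) = -45° = -π/4
z = 44e^(-i*π/4)


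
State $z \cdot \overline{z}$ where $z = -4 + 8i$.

z * conjugate(z) = |z|^2 = a^2 + b^2
= (-4)^2 + 8^2 = 80


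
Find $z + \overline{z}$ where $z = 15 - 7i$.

z + conjugate(z) = (a + bi) + (a - bi) = 2a
= 2 * 15 = 30


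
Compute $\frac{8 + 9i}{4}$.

Divisor is real, so divide each part by 4:
= 2 + (9/4)i


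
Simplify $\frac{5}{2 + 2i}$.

Multiply numerator and denominator by conjugate (2 - 2i):
= (5)(2 - 2i) / (2^2 + 2^2)
= (10 - 10i) / 8
Divide through by 2: (5 - 5i) / 4
= 5/4 - (5/4)i


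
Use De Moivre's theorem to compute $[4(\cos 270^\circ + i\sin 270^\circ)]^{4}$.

By De Moivre: z^n = r^n(cos(nθ) + i sin(nθ))
= 4^4(cos(4*270°) + i sin(4*270°))
= 256(cos 0° + i sin 0°)
= 256


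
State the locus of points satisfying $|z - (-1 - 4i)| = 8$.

|z - z0| = r describes a circle centered at z0 with radius r
Here z0 = -1 - 4i and r = 8
Locus: Circle centered at (-1, -4) with radius 8


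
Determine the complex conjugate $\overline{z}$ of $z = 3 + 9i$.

If z = a + bi, then conjugate(z) = a - bi
conjugate(3 + 9i) = 3 - 9i


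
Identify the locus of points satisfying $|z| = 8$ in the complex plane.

|z| = 8 means sqrt(x^2 + y^2) = 8
This is a circle of radius 8 centered at the origin


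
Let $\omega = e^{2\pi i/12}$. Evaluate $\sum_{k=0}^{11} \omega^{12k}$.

Since 12 divides 12, ω^12 = (ω^12)^1 = 1^1 = 1, so every term is 1.
Sum = 12 · 1 = 12


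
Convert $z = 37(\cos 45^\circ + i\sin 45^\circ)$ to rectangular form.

a = r cos θ = 37 * sqrt(2)/2 = 37*sqrt(2)/2
b = r sin θ = 37 * sqrt(2)/2 = 37*sqrt(2)/2
z = 37*sqrt(2)/2 + (37*sqrt(2)/2)i


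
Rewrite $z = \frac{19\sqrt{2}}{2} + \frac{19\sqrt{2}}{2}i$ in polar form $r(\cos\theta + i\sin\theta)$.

r = |z| = sqrt(a^2 + b^2) = sqrt((19*sqrt(2)/2)^2 + (19*sqrt(2)/2)^2) = sqrt(361/2 + 361/2) = sqrt(361) = 19
θ = arctan(b/a) = arctan(13.435/13.435) (quadrant-adjusted) = 45°
z = 19(cos 45° + i sin 45°)
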